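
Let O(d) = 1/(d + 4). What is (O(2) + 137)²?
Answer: 677329/36 ≈ 18815.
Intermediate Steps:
O(d) = 1/(4 + d)
(O(2) + 137)² = (1/(4 + 2) + 137)² = (1/6 + 137)² = (⅙ + 137)² = (823/6)² = 677329/36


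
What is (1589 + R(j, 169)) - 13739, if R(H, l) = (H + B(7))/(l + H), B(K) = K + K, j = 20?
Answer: -2296316/189 ≈ -12150.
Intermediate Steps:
B(K) = 2*K
R(H, l) = (14 + H)/(H + l) (R(H, l) = (H + 2*7)/(l + H) = (H + 14)/(H + l) = (14 + H)/(H + l))
(1589 + R(j, 169)) - 13739 = (1589 + (14 + 20)/(20 + 169)) - 13739 = (1589 + 34/189) - 13739 = 300355/189 - 13739 = -2296316/189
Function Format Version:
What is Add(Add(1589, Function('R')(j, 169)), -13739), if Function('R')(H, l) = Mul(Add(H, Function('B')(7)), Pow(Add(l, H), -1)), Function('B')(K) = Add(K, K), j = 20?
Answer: Rational(-2296316, 189) ≈ -12150.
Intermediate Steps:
Function('B')(K) = Mul(2, K)
Function('R')(H, l) = Mul(Pow(Add(H, l), -1), Add(14, H)) (Function('R')(H, l) = Mul(Add(H, Mul(2, 7)), Pow(Add(l, H), -1)) = Mul(Add(H, 14), Pow(Add(H, l), -1)) = Mul(Add(14, H), Pow(Add(H, l), -1)) = Mul(Pow(Add(H, l), -1), Add(14, H)))
Add(Add(1589, Function('R')(j, 169)), -13739) = Add(Add(1589, Mul(Pow(Add(20, 169), -1), Add(14, 20))), -13739) = Add(Add(1589, Mul(Pow(189, -1), 34)), -13739) = Add(Add(1589, Mul(Rational(1, 189), 34)), -13739) = Add(Add(1589, Rational(34, 189)), -13739) = Add(Rational(300355, 189), -13739) = Rational(-2296316, 189)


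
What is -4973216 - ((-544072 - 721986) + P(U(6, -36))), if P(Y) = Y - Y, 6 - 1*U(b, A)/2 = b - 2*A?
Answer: -3707158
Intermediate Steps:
U(b, A) = 12 - 2*b + 4*A (U(b, A) = 12 - 2*(b - 2*A) = 12 + (-2*b + 4*A) = 12 - 2*b + 4*A)
P(Y) = 0
-4973216 - ((-544072 - 721986) + P(U(6, -36))) = -4973216 - ((-544072 - 721986) + 0) = -4973216 - (-1266058 + 0) = -4973216 - 1*(-1266058) = -4973216 + 1266058 = -3707158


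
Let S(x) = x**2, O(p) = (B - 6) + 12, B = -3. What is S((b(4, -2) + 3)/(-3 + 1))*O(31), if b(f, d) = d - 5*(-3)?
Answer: 192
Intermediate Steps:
b(f, d) = 15 + d (b(f, d) = d + 15 = 15 + d)
O(p) = 3 (O(p) = (-3 - 6) + 12 = -9 + 12 = 3)
S((b(4, -2) + 3)/(-3 + 1))*O(31) = (((15 - 2) + 3)/(-3 + 1))**2*3 = ((13 + 3)/(-2))**2*3 = (16*(-1/2))**2*3 = (-8)**2*3 = 64*3 = 192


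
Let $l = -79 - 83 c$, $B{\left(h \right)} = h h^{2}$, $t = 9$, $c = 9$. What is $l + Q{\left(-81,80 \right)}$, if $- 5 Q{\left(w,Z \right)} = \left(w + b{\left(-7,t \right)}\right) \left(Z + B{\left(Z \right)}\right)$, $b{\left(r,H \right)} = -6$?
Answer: $8909366$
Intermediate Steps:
$B{\left(h \right)} = h^{3}$
$Q{\left(w,Z \right)} = - \frac{\left(-6 + w\right) \left(Z + Z^{3}\right)}{5}$ ($Q{\left(w,Z \right)} = - \frac{\left(w - 6\right) \left(Z + Z^{3}\right)}{5} = - \frac{\left(-6 + w\right) \left(Z + Z^{3}\right)}{5}$)
$l = -826$ ($l = -79 - 747 = -826$)
$l + Q{\left(-81,80 \right)} = -826 + \frac{1}{5} \cdot 80 \left(6 - -81 + 6 \cdot 80^{2} - - 81 \cdot 80^{2}\right) = -826 + \frac{1}{5} \cdot 80 \left(6 + 81 + 6 \cdot 6400 - \left(-81\right) 6400\right) = -826 + \frac{1}{5} \cdot 80 \left(6 + 81 + 38400 + 518400\right) = -826 + \frac{1}{5} \cdot 80 \cdot 556887 = -826 + 8910192 = 8909366$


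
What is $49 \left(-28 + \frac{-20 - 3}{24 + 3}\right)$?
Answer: $- \frac{38171}{27} \approx -1413.7$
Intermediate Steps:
$49 \left(-28 + \frac{-20 - 3}{24 + 3}\right) = 49 \left(-28 - \frac{23}{27}\right) = 49 \left(- \frac{779}{27}\right) = - \frac{38171}{27}$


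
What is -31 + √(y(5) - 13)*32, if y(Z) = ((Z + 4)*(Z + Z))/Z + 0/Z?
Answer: -31 + 32*√5 ≈ 40.554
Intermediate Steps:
y(Z) = 8 + 2*Z (y(Z) = ((4 + Z)*(2*Z))/Z + 0 = (2*Z*(4 + Z))/Z + 0 = (8 + 2*Z) + 0 = 8 + 2*Z)
-31 + √(y(5) - 13)*32 = -31 + √((8 + 2*5) - 13)*32 = -31 + √((8 + 10) - 13)*32 = -31 + √(18 - 13)*32 = -31 + √5*32 = -31 + 32*√5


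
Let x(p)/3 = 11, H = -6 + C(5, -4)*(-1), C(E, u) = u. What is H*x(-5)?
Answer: -66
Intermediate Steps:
H = -2 (H = -6 - 4*(-1) = -6 + 4 = -2)
x(p) = 33 (x(p) = 3*11 = 33)
H*x(-5) = -2*33 = -66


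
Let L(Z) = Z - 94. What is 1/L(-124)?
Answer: -1/218 ≈ -0.0045872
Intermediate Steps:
L(Z) = -94 + Z
1/L(-124) = 1/(-94 - 124) = 1/(-218) = -1/218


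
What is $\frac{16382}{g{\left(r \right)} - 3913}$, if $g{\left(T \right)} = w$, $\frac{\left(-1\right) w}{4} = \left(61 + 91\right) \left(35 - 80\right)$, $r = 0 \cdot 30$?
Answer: $\frac{16382}{23447} \approx 0.69868$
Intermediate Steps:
$r = 0$
$w = 27360$ ($w = - 4 \left(61 + 91\right) \left(35 - 80\right) = - 4 \cdot 152 \left(-45\right) = \left(-4\right) \left(-6840\right) = 27360$)
$g{\left(T \right)} = 27360$
$\frac{16382}{g{\left(r \right)} - 3913} = \frac{16382}{27360 - 3913} = \frac{16382}{23447}$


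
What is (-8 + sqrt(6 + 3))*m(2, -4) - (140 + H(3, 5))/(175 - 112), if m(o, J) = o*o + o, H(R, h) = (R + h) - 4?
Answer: -226/7 ≈ -32.286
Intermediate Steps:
H(R, h) = -4 + R + h
m(o, J) = o + o**2 (m(o, J) = o**2 + o = o + o**2)
(-8 + sqrt(6 + 3))*m(2, -4) - (140 + H(3, 5))/(175 - 112) = (-8 + sqrt(6 + 3))*(2*(1 + 2)) - (140 + (-4 + 3 + 5))/(175 - 112) = (-8 + sqrt(9))*(2*3) - (140 + 4)/63 = (-8 + 3)*6 - 144/63 = -5*6 - 1*16/7 = -30 - 16/7 = -226/7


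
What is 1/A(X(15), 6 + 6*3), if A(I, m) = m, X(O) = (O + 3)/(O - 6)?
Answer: 1/24 ≈ 0.041667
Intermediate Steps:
X(O) = (3 + O)/(-6 + O)
1/A(X(15), 6 + 6*3) = 1/(6 + 6*3) = 1/(6 + 18) = 1/24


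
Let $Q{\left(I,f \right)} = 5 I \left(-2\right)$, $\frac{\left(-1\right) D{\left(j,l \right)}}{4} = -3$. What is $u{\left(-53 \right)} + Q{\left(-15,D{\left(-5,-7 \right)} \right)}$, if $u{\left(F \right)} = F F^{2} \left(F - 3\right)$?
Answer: $8337262$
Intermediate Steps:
$D{\left(j,l \right)} = 12$ ($D{\left(j,l \right)} = \left(-4\right) \left(-3\right) = 12$)
$u{\left(F \right)} = F^{3} \left(-3 + F\right)$
$Q{\left(I,f \right)} = - 10 I$
$u{\left(-53 \right)} + Q{\left(-15,D{\left(-5,-7 \right)} \right)} = \left(-53\right)^{3} \left(-3 - 53\right) - -150 = \left(-148877\right) \left(-56\right) + 150 = 8337112 + 150 = 8337262$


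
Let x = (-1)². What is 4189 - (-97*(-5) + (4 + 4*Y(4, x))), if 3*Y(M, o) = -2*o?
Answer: 11108/3 ≈ 3702.7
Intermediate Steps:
x = 1
Y(M, o) = -2*o/3 (Y(M, o) = (-2*o)/3 = -2*o/3)
4189 - (-97*(-5) + (4 + 4*Y(4, x))) = 4189 - (-97*(-5) + (4 + 4*(-⅔*1))) = 4189 - (485 + (4 + 4*(-⅔))) = 4189 - (485 + (4 - 8/3)) = 4189 - (485 + 4/3) = 4189 - 1*1459/3 = 4189 - 1459/3 = 11108/3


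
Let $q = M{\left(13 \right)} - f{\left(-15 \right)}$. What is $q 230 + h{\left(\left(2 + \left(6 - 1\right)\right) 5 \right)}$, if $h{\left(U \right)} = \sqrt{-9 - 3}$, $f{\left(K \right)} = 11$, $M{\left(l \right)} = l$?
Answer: $460 + 2 i \sqrt{3} \approx 460.0 + 3.4641 i$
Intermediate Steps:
$q = 2$ ($q = 13 - 11 = 2$)
$h{\left(U \right)} = 2 i \sqrt{3}$ ($h{\left(U \right)} = \sqrt{-12} = 2 i \sqrt{3}$)
$q 230 + h{\left(\left(2 + \left(6 - 1\right)\right) 5 \right)} = 2 \cdot 230 + 2 i \sqrt{3} = 460 + 2 i \sqrt{3}$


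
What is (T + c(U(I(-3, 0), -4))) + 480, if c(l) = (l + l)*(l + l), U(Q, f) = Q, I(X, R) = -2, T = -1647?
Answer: -1151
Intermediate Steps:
c(l) = 4*l**2 (c(l) = (2*l)*(2*l) = 4*l**2)
(T + c(U(I(-3, 0), -4))) + 480 = (-1647 + 4*(-2)**2) + 480 = (-1647 + 4*4) + 480 = (-1647 + 16) + 480 = -1631 + 480 = -1151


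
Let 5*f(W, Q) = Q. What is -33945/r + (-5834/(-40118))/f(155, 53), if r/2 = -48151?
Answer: 37492410685/102381256354 ≈ 0.36620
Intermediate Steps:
r = -96302 (r = 2*(-48151) = -96302)
f(W, Q) = Q/5
-33945/r + (-5834/(-40118))/f(155, 53) = -33945/(-96302) + (-5834/(-40118))/(((⅕)*53)) = -33945*(-1/96302) + (-5834*(-1/40118))/(53/5) = 33945/96302 + (2917/20059)*(5/53) = 33945/96302 + 14585/1063127 = 37492410685/102381256354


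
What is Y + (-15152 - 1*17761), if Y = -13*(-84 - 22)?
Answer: -31535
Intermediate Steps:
Y = 1378 (Y = -13*(-106) = 1378)
Y + (-15152 - 1*17761) = 1378 + (-15152 - 1*17761) = 1378 + (-15152 - 17761) = 1378 - 32913 = -31535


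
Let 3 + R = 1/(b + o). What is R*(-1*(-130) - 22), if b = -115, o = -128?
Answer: -2920/9 ≈ -324.44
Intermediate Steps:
R = -730/243 (R = -3 + 1/(-115 - 128) = -3 + 1/(-243) = -3 - 1/243 = -730/243 ≈ -3.0041)
R*(-1*(-130) - 22) = -730*(-1*(-130) - 22)/243 = -730*(130 - 22)/243 = -730/243*108 = -2920/9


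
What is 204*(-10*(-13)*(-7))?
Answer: -185640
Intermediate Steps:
204*(-10*(-13)*(-7)) = 204*(130*(-7)) = 204*(-910) = -185640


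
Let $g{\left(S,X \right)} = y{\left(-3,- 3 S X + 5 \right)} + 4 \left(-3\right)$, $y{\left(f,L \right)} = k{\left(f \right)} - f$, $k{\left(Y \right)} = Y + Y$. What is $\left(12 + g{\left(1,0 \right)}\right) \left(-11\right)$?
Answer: $33$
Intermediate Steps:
$k{\left(Y \right)} = 2 Y$
$y{\left(f,L \right)} = f$ ($y{\left(f,L \right)} = 2 f - f = f$)
$g{\left(S,X \right)} = -15$ ($g{\left(S,X \right)} = -3 + 4 \left(-3\right) = -3 - 12 = -15$)
$\left(12 + g{\left(1,0 \right)}\right) \left(-11\right) = \left(12 - 15\right) \left(-11\right) = \left(-3\right) \left(-11\right) = 33$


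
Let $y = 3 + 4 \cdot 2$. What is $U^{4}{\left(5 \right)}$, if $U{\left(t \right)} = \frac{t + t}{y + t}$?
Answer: $\frac{625}{4096} \approx 0.15259$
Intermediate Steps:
$y = 11$ ($y = 3 + 8 = 11$)
$U{\left(t \right)} = \frac{2 t}{11 + t}$ ($U{\left(t \right)} = \frac{t + t}{11 + t} = \frac{2 t}{11 + t}$)
$U^{4}{\left(5 \right)} = \left(2 \cdot 5 \frac{1}{11 + 5}\right)^{4} = \left(2 \cdot 5 \cdot \frac{1}{16}\right)^{4} = \left(\frac{5}{8}\right)^{4} = \frac{625}{4096}$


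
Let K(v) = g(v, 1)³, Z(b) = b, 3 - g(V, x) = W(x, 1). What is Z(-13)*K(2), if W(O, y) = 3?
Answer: 0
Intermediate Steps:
g(V, x) = 0 (g(V, x) = 3 - 1*3 = 3 - 3 = 0)
K(v) = 0 (K(v) = 0³ = 0)
Z(-13)*K(2) = -13*0 = 0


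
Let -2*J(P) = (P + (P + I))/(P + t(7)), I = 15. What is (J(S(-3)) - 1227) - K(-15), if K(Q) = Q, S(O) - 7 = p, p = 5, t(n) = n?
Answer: -46095/38 ≈ -1213.0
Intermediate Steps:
S(O) = 12 (S(O) = 7 + 5 = 12)
J(P) = -(15 + 2*P)/(2*(7 + P)) (J(P) = -(P + (P + 15))/(2*(P + 7)) = -(P + (15 + P))/(2*(7 + P)) = -(15 + 2*P)/(2*(7 + P)))
(J(S(-3)) - 1227) - K(-15) = ((-15/2 - 1*12)/(7 + 12) - 1227) - 1*(-15) = ((-15/2 - 12)/19 - 1227) + 15 = ((1/19)*(-39/2) - 1227) + 15 = (-39/38 - 1227) + 15 = -46665/38 + 15 = -46095/38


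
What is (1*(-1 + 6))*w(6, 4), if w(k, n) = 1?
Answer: 5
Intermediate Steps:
(1*(-1 + 6))*w(6, 4) = (1*(-1 + 6))*1 = (1*5)*1 = 5*1 = 5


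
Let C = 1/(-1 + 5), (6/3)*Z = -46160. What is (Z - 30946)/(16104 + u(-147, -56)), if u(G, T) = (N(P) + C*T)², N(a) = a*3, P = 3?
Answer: -54026/16129 ≈ -3.3496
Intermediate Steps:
Z = -23080 (Z = (½)*(-46160) = -23080)
C = ¼ (C = 1/4 = ¼ ≈ 0.25000)
N(a) = 3*a
u(G, T) = (9 + T/4)² (u(G, T) = (3*3 + T/4)² = (9 + T/4)²)
(Z - 30946)/(16104 + u(-147, -56)) = (-23080 - 30946)/(16104 + (36 - 56)²/16) = -54026/(16104 + (1/16)*(-20)²) = -54026/(16104 + (1/16)*400) = -54026/(16104 + 25) = -54026/16129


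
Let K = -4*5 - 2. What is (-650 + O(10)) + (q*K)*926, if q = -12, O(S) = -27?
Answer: 243787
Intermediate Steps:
K = -22 (K = -20 - 2 = -22)
(-650 + O(10)) + (q*K)*926 = (-650 - 27) - 12*(-22)*926 = -677 + 264*926 = -677 + 244464 = 243787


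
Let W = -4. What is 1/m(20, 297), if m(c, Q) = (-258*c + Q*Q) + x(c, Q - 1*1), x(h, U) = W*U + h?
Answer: 1/81885 ≈ 1.2212e-5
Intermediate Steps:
x(h, U) = h - 4*U (x(h, U) = -4*U + h = h - 4*U)
m(c, Q) = 4 + Q² - 257*c - 4*Q (m(c, Q) = (-258*c + Q*Q) + (c - 4*(Q - 1*1)) = (-258*c + Q²) + (c - 4*(Q - 1)) = (Q² - 258*c) + (c - 4*(-1 + Q)) = (Q² - 258*c) + (c + (4 - 4*Q)) = (Q² - 258*c) + (4 + c - 4*Q) = 4 + Q² - 257*c - 4*Q)
1/m(20, 297) = 1/(4 + 297² - 257*20 - 4*297) = 1/(4 + 88209 - 5140 - 1188) = 1/81885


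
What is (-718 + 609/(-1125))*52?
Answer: -14011556/375 ≈ -37364.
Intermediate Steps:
(-718 + 609/(-1125))*52 = (-718 + 609*(-1/1125))*52 = (-718 - 203/375)*52 = -269453/375*52 = -14011556/375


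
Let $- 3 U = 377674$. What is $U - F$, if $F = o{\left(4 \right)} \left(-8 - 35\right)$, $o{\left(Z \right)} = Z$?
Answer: $- \frac{377158}{3} \approx -1.2572 \cdot 10^{5}$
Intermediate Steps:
$U = - \frac{377674}{3}$ ($U = \left(- \frac{1}{3}\right) 377674 = - \frac{377674}{3} \approx -1.2589 \cdot 10^{5}$)
$F = -172$ ($F = 4 \left(-8 - 35\right) = 4 \left(-43\right) = -172$)
$U - F = - \frac{377674}{3} - -172 = - \frac{377674}{3} + 172 = - \frac{377158}{3}$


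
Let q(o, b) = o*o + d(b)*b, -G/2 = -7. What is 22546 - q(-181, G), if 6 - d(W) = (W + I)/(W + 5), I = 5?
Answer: -10285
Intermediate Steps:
d(W) = 5 (d(W) = 6 - (W + 5)/(W + 5) = 6 - (5 + W)/(5 + W) = 6 - 1*1 = 6 - 1 = 5)
G = 14 (G = -2*(-7) = 14)
q(o, b) = o**2 + 5*b (q(o, b) = o*o + 5*b = o**2 + 5*b)
22546 - q(-181, G) = 22546 - ((-181)**2 + 5*14) = 22546 - (32761 + 70) = 22546 - 1*32831 = 22546 - 32831 = -10285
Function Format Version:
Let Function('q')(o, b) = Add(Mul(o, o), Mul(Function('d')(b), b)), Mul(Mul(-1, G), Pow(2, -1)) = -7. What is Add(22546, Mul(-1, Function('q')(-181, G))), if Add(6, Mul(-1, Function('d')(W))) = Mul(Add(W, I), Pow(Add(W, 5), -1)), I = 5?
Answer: -10285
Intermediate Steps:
Function('d')(W) = 5 (Function('d')(W) = Add(6, Mul(-1, Mul(Add(W, 5), Pow(Add(W, 5), -1)))) = Add(6, Mul(-1, Mul(Add(5, W), Pow(Add(5, W), -1)))) = Add(6, Mul(-1, 1)) = Add(6, -1) = 5)
G = 14 (G = Mul(-2, -7) = 14)
Function('q')(o, b) = Add(Pow(o, 2), Mul(5, b)) (Function('q')(o, b) = Add(Mul(o, o), Mul(5, b)) = Add(Pow(o, 2), Mul(5, b)))
Add(22546, Mul(-1, Function('q')(-181, G))) = Add(22546, Mul(-1, Add(Pow(-181, 2), Mul(5, 14)))) = Add(22546, Mul(-1, Add(32761, 70))) = Add(22546, Mul(-1, 32831)) = Add(22546, -32831) = -10285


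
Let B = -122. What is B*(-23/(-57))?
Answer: -2806/57 ≈ -49.228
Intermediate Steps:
B*(-23/(-57)) = -(-2806)/(-57) = -(-2806)*(-1)/57 = -122*23/57 = -2806/57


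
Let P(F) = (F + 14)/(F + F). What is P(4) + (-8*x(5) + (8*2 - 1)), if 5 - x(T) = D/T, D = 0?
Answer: -91/4 ≈ -22.750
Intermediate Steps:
x(T) = 5 (x(T) = 5 - 0/T = 5 - 1*0 = 5 + 0 = 5)
P(F) = (14 + F)/(2*F) (P(F) = (14 + F)/((2*F)) = (14 + F)*(1/(2*F)) = (14 + F)/(2*F))
P(4) + (-8*x(5) + (8*2 - 1)) = (½)*(14 + 4)/4 + (-8*5 + (8*2 - 1)) = (½)*(¼)*18 + (-40 + (16 - 1)) = 9/4 + (-40 + 15) = 9/4 - 25 = -91/4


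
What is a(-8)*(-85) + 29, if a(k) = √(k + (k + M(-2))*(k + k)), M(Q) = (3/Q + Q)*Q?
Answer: 29 - 170*√2 ≈ -211.42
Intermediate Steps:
M(Q) = Q*(Q + 3/Q) (M(Q) = (Q + 3/Q)*Q = Q*(Q + 3/Q))
a(k) = √(k + 2*k*(7 + k)) (a(k) = √(k + (k + (3 + (-2)²))*(k + k)) = √(k + (k + (3 + 4))*(2*k)) = √(k + (k + 7)*(2*k)) = √(k + (7 + k)*(2*k)) = √(k + 2*k*(7 + k)))
a(-8)*(-85) + 29 = √(-8*(15 + 2*(-8)))*(-85) + 29 = √(-8*(15 - 16))*(-85) + 29 = √(-8*(-1))*(-85) + 29 = √8*(-85) + 29 = (2*√2)*(-85) + 29 = -170*√2 + 29 = 29 - 170*√2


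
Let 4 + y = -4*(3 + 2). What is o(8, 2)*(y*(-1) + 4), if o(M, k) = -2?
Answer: -56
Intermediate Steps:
y = -24 (y = -4 - 4*(3 + 2) = -4 - 4*5 = -4 - 20 = -24)
o(8, 2)*(y*(-1) + 4) = -2*(-24*(-1) + 4) = -2*(24 + 4) = -2*28 = -56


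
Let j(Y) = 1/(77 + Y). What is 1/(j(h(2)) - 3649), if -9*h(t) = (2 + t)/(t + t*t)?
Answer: -2077/7578946 ≈ -0.00027405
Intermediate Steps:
h(t) = -(2 + t)/(9*(t + t²)) (h(t) = -(2 + t)/(9*(t + t*t)) = -(2 + t)/(9*(t + t²)))
1/(j(h(2)) - 3649) = 1/(1/(77 + (⅑)*(-2 - 1*2)/(2*(1 + 2))) - 3649) = 1/(1/(77 + (⅑)*(½)*(-2 - 2)/3) - 3649) = 1/(1/(77 + (⅑)*(½)*(⅓)*(-4)) - 3649) = 1/(1/(77 - 2/27) - 3649) = 1/(1/(2077/27) - 3649) = 1/(27/2077 - 3649) = 1/(-7578946/2077) = -2077/7578946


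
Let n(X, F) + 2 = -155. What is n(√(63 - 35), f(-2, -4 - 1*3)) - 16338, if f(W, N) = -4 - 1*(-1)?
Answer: -16495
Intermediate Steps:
f(W, N) = -3 (f(W, N) = -4 + 1 = -3)
n(X, F) = -157 (n(X, F) = -2 - 155 = -157)
n(√(63 - 35), f(-2, -4 - 1*3)) - 16338 = -157 - 16338 = -16495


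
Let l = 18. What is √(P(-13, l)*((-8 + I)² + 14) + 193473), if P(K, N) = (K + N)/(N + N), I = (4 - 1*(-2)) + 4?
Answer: √773902/2 ≈ 439.86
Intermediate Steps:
I = 10 (I = (4 + 2) + 4 = 6 + 4 = 10)
P(K, N) = (K + N)/(2*N) (P(K, N) = (K + N)/((2*N)) = (K + N)*(1/(2*N)) = (K + N)/(2*N))
√(P(-13, l)*((-8 + I)² + 14) + 193473) = √(((½)*(-13 + 18)/18)*((-8 + 10)² + 14) + 193473) = √(((½)*(1/18)*5)*(2² + 14) + 193473) = √(5*(4 + 14)/36 + 193473) = √((5/36)*18 + 193473) = √(5/2 + 193473) = √(386951/2) = √773902/2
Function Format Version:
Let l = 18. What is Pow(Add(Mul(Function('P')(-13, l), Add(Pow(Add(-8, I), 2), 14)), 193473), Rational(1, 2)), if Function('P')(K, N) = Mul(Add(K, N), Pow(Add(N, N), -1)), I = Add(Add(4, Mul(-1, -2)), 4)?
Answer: Mul(Rational(1, 2), Pow(773902, Rational(1, 2))) ≈ 439.86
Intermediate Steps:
I = 10 (I = Add(Add(4, 2), 4) = Add(6, 4) = 10)
Function('P')(K, N) = Mul(Rational(1, 2), Pow(N, -1), Add(K, N)) (Function('P')(K, N) = Mul(Add(K, N), Pow(Mul(2, N), -1)) = Mul(Add(K, N), Mul(Rational(1, 2), Pow(N, -1))) = Mul(Rational(1, 2), Pow(N, -1), Add(K, N)))
Pow(Add(Mul(Function('P')(-13, l), Add(Pow(Add(-8, I), 2), 14)), 193473), Rational(1, 2)) = Pow(Add(Mul(Mul(Rational(1, 2), Pow(18, -1), Add(-13, 18)), Add(Pow(Add(-8, 10), 2), 14)), 193473), Rational(1, 2)) = Pow(Add(Mul(Mul(Rational(1, 2), Rational(1, 18), 5), Add(Pow(2, 2), 14)), 193473), Rational(1, 2)) = Pow(Add(Mul(Rational(5, 36), Add(4, 14)), 193473), Rational(1, 2)) = Pow(Add(Mul(Rational(5, 36), 18), 193473), Rational(1, 2)) = Pow(Add(Rational(5, 2), 193473), Rational(1, 2)) = Pow(Rational(386951, 2), Rational(1, 2)) = Mul(Rational(1, 2), Pow(773902, Rational(1, 2)))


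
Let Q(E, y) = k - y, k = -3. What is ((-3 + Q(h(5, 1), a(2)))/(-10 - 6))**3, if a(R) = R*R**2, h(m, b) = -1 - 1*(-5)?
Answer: 343/512 ≈ 0.66992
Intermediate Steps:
h(m, b) = 4 (h(m, b) = -1 + 5 = 4)
a(R) = R**3
Q(E, y) = -3 - y
((-3 + Q(h(5, 1), a(2)))/(-10 - 6))**3 = ((-3 + (-3 - 1*2**3))/(-10 - 6))**3 = ((-3 + (-3 - 1*8))/(-16))**3 = ((-3 + (-3 - 8))*(-1/16))**3 = ((-3 - 11)*(-1/16))**3 = (-14*(-1/16))**3 = (7/8)**3 = 343/512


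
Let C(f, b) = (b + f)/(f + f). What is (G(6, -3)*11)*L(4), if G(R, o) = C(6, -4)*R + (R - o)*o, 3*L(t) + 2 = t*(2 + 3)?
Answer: -1716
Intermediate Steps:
L(t) = -2/3 + 5*t/3 (L(t) = -2/3 + (t*(2 + 3))/3 = -2/3 + (t*5)/3 = -2/3 + (5*t)/3 = -2/3 + 5*t/3)
C(f, b) = (b + f)/(2*f) (C(f, b) = (b + f)/((2*f)) = (b + f)*(1/(2*f)) = (b + f)/(2*f))
G(R, o) = R/6 + o*(R - o) (G(R, o) = ((1/2)*(-4 + 6)/6)*R + (R - o)*o = ((1/2)*(1/6)*2)*R + o*(R - o) = R/6 + o*(R - o))
(G(6, -3)*11)*L(4) = ((-1*(-3)**2 + (1/6)*6 + 6*(-3))*11)*(-2/3 + (5/3)*4) = ((-1*9 + 1 - 18)*11)*(-2/3 + 20/3) = ((-9 + 1 - 18)*11)*6 = -26*11*6 = -286*6 = -1716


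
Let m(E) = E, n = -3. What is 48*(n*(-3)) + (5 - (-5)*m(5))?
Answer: 462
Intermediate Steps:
48*(n*(-3)) + (5 - (-5)*m(5)) = 48*(-3*(-3)) + (5 - (-5)*5) = 48*9 + (5 - 1*(-25)) = 432 + (5 + 25) = 432 + 30 = 462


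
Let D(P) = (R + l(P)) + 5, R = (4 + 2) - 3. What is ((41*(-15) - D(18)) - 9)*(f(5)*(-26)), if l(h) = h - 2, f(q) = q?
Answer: 84240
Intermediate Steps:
l(h) = -2 + h
R = 3 (R = 6 - 3 = 3)
D(P) = 6 + P (D(P) = (3 + (-2 + P)) + 5 = (1 + P) + 5 = 6 + P)
((41*(-15) - D(18)) - 9)*(f(5)*(-26)) = ((41*(-15) - (6 + 18)) - 9)*(5*(-26)) = ((-615 - 1*24) - 9)*(-130) = ((-615 - 24) - 9)*(-130) = (-639 - 9)*(-130) = -648*(-130) = 84240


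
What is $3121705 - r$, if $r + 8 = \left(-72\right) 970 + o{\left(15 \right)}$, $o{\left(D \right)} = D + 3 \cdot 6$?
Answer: $3191520$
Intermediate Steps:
$o{\left(D \right)} = 18 + D$ ($o{\left(D \right)} = D + 18 = 18 + D$)
$r = -69815$ ($r = -8 + \left(\left(-72\right) 970 + \left(18 + 15\right)\right) = -8 + \left(-69840 + 33\right) = -8 - 69807 = -69815$)
$3121705 - r = 3121705 - -69815 = 3121705 + 69815 = 3191520$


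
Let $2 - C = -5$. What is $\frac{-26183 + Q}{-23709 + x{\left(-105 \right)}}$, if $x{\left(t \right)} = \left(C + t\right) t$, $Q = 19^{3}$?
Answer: $\frac{19324}{13419} \approx 1.44$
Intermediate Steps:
$C = 7$ ($C = 2 - -5 = 2 + 5 = 7$)
$Q = 6859$
$x{\left(t \right)} = t \left(7 + t\right)$ ($x{\left(t \right)} = \left(7 + t\right) t = t \left(7 + t\right)$)
$\frac{-26183 + Q}{-23709 + x{\left(-105 \right)}} = \frac{-26183 + 6859}{-23709 - 105 \left(7 - 105\right)} = - \frac{19324}{-23709 - -10290} = - \frac{19324}{-23709 + 10290} = - \frac{19324}{-13419} = \left(-19324\right) \left(- \frac{1}{13419}\right) = \frac{19324}{13419}$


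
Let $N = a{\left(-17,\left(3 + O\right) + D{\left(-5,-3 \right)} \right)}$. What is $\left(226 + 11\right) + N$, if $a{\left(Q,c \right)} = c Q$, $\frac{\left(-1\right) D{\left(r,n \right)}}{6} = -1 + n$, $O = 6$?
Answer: $-324$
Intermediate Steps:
$D{\left(r,n \right)} = 6 - 6 n$ ($D{\left(r,n \right)} = - 6 \left(-1 + n\right) = 6 - 6 n$)
$a{\left(Q,c \right)} = Q c$
$N = -561$ ($N = - 17 \left(\left(3 + 6\right) + \left(6 - -18\right)\right) = - 17 \left(9 + \left(6 + 18\right)\right) = - 17 \left(9 + 24\right) = \left(-17\right) 33 = -561$)
$\left(226 + 11\right) + N = \left(226 + 11\right) - 561 = 237 - 561 = -324$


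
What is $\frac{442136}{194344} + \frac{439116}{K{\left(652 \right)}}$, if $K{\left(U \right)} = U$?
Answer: $\frac{157404104}{232927} \approx 675.77$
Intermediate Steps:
$\frac{442136}{194344} + \frac{439116}{K{\left(652 \right)}} = \frac{442136}{194344} + \frac{439116}{652} = 442136 \cdot \frac{1}{194344} + 439116 \cdot \frac{1}{652} = \frac{3251}{1429} + \frac{109779}{163} = \frac{157404104}{232927}$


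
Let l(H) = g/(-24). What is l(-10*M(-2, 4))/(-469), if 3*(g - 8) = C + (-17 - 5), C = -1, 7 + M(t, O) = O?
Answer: 1/33768 ≈ 2.9614e-5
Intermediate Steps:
M(t, O) = -7 + O
g = ⅓ (g = 8 + (-1 + (-17 - 5))/3 = 8 + (-1 - 22)/3 = 8 + (⅓)*(-23) = 8 - 23/3 = ⅓ ≈ 0.33333)
l(H) = -1/72 (l(H) = (⅓)/(-24) = (⅓)*(-1/24) = -1/72)
l(-10*M(-2, 4))/(-469) = -1/72/(-469) = -1/72*(-1/469) = 1/33768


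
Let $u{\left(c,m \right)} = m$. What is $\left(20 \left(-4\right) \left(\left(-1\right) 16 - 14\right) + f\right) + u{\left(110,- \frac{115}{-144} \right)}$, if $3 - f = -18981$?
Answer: $\frac{3079411}{144} \approx 21385.0$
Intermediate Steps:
$f = 18984$ ($f = 3 - -18981 = 3 + 18981 = 18984$)
$\left(20 \left(-4\right) \left(\left(-1\right) 16 - 14\right) + f\right) + u{\left(110,- \frac{115}{-144} \right)} = \left(20 \left(-4\right) \left(\left(-1\right) 16 - 14\right) + 18984\right) - \frac{115}{-144} = \left(- 80 \left(-16 - 14\right) + 18984\right) - - \frac{115}{144} = \left(\left(-80\right) \left(-30\right) + 18984\right) + \frac{115}{144} = \left(2400 + 18984\right) + \frac{115}{144} = 21384 + \frac{115}{144} = \frac{3079411}{144}$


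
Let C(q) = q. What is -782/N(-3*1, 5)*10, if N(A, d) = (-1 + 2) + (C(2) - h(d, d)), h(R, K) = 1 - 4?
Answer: -3910/3 ≈ -1303.3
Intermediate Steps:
h(R, K) = -3
N(A, d) = 6 (N(A, d) = (-1 + 2) + (2 - 1*(-3)) = 1 + (2 + 3) = 1 + 5 = 6)
-782/N(-3*1, 5)*10 = -782/6*10 = -46*17/6*10 = -391/3*10 = -3910/3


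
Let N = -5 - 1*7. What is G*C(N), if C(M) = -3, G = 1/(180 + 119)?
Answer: -3/299 ≈ -0.010033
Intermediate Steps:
N = -12 (N = -5 - 7 = -12)
G = 1/299 ≈ 0.0033445
G*C(N) = (1/299)*(-3) = -3/299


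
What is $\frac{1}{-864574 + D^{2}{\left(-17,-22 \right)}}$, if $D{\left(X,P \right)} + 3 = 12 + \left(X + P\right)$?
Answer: $- \frac{1}{863674} \approx -1.1578 \cdot 10^{-6}$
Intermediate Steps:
$D{\left(X,P \right)} = 9 + P + X$ ($D{\left(X,P \right)} = -3 + \left(12 + \left(X + P\right)\right) = -3 + \left(12 + \left(P + X\right)\right) = -3 + \left(12 + P + X\right) = 9 + P + X$)
$\frac{1}{-864574 + D^{2}{\left(-17,-22 \right)}} = \frac{1}{-864574 + \left(9 - 22 - 17\right)^{2}} = \frac{1}{-864574 + \left(-30\right)^{2}} = \frac{1}{-864574 + 900} = \frac{1}{-863674} = - \frac{1}{863674}$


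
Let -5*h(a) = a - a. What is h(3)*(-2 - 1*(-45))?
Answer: 0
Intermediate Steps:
h(a) = 0 (h(a) = -(a - a)/5 = -1/5*0 = 0)
h(3)*(-2 - 1*(-45)) = 0*(-2 - 1*(-45)) = 0*(-2 + 45) = 0*43 = 0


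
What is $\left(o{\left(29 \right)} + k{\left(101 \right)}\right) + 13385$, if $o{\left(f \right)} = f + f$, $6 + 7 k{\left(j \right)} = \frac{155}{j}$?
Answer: $\frac{9503750}{707} \approx 13442.0$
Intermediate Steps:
$k{\left(j \right)} = - \frac{6}{7} + \frac{155}{7 j}$ ($k{\left(j \right)} = - \frac{6}{7} + \frac{155 \frac{1}{j}}{7} = - \frac{6}{7} + \frac{155}{7 j}$)
$o{\left(f \right)} = 2 f$
$\left(o{\left(29 \right)} + k{\left(101 \right)}\right) + 13385 = \left(2 \cdot 29 + \frac{155 - 606}{7 \cdot 101}\right) + 13385 = \left(58 + \frac{1}{7} \cdot \frac{1}{101} \left(155 - 606\right)\right) + 13385 = \left(58 + \frac{1}{7} \cdot \frac{1}{101} \left(-451\right)\right) + 13385 = \left(58 - \frac{451}{707}\right) + 13385 = \frac{40555}{707} + 13385 = \frac{9503750}{707}$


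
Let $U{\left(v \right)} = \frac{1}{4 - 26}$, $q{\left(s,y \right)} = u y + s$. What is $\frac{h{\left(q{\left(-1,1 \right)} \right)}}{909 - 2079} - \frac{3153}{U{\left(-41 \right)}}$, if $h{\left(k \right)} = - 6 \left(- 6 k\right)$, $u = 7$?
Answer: $\frac{4508778}{65} \approx 69366.0$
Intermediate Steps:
$q{\left(s,y \right)} = s + 7 y$ ($q{\left(s,y \right)} = 7 y + s = s + 7 y$)
$h{\left(k \right)} = 36 k$
$U{\left(v \right)} = - \frac{1}{22}$ ($U{\left(v \right)} = \frac{1}{-22} = - \frac{1}{22}$)
$\frac{h{\left(q{\left(-1,1 \right)} \right)}}{909 - 2079} - \frac{3153}{U{\left(-41 \right)}} = \frac{36 \left(-1 + 7 \cdot 1\right)}{909 - 2079} - \frac{3153}{- \frac{1}{22}} = \frac{36 \left(-1 + 7\right)}{909 - 2079} - -69366 = \frac{36 \cdot 6}{-1170} + 69366 = 216 \left(- \frac{1}{1170}\right) + 69366 = - \frac{12}{65} + 69366 = \frac{4508778}{65}$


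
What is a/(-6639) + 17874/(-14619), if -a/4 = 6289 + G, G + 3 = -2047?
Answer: 14357142/10783949 ≈ 1.3313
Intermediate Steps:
G = -2050 (G = -3 - 2047 = -2050)
a = -16956 (a = -4*(6289 - 2050) = -4*4239 = -16956)
a/(-6639) + 17874/(-14619) = -16956/(-6639) + 17874/(-14619) = -16956*(-1/6639) + 17874*(-1/14619) = 5652/2213 - 5958/4873 = 14357142/10783949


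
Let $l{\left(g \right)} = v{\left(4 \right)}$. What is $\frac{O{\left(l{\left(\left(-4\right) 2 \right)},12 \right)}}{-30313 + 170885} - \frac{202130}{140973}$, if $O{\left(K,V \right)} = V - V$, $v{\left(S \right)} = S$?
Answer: $- \frac{202130}{140973} \approx -1.4338$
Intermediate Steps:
$l{\left(g \right)} = 4$
$O{\left(K,V \right)} = 0$
$\frac{O{\left(l{\left(\left(-4\right) 2 \right)},12 \right)}}{-30313 + 170885} - \frac{202130}{140973} = \frac{0}{-30313 + 170885} - \frac{202130}{140973} = \frac{0}{140572} - \frac{202130}{140973} = 0 \cdot \frac{1}{140572} - \frac{202130}{140973} = 0 - \frac{202130}{140973} = - \frac{202130}{140973}$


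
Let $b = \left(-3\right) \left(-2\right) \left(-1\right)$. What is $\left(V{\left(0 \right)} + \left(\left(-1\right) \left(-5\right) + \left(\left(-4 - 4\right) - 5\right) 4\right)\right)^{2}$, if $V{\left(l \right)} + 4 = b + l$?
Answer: $3249$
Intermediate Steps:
$b = -6$ ($b = 6 \left(-1\right) = -6$)
$V{\left(l \right)} = -10 + l$ ($V{\left(l \right)} = -4 + \left(-6 + l\right) = -10 + l$)
$\left(V{\left(0 \right)} + \left(\left(-1\right) \left(-5\right) + \left(\left(-4 - 4\right) - 5\right) 4\right)\right)^{2} = \left(\left(-10 + 0\right) + \left(\left(-1\right) \left(-5\right) + \left(\left(-4 - 4\right) - 5\right) 4\right)\right)^{2} = \left(-10 + \left(5 + \left(-8 - 5\right) 4\right)\right)^{2} = \left(-10 + \left(5 - 52\right)\right)^{2} = \left(-10 - 47\right)^{2} = \left(-57\right)^{2} = 3249$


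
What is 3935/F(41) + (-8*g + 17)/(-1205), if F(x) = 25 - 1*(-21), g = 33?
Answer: 4753037/55430 ≈ 85.748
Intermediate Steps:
F(x) = 46 (F(x) = 25 + 21 = 46)
3935/F(41) + (-8*g + 17)/(-1205) = 3935/46 + (-8*33 + 17)/(-1205) = 3935*(1/46) + (-264 + 17)*(-1/1205) = 3935/46 - 247*(-1/1205) = 3935/46 + 247/1205 = 4753037/55430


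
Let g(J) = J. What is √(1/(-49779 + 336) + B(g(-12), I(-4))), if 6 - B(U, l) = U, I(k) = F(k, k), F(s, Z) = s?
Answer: √44002935039/49443 ≈ 4.2426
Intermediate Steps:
I(k) = k
B(U, l) = 6 - U
√(1/(-49779 + 336) + B(g(-12), I(-4))) = √(1/(-49779 + 336) + (6 - 1*(-12))) = √(1/(-49443) + (6 + 12)) = √(-1/49443 + 18) = √(889973/49443) = √44002935039/49443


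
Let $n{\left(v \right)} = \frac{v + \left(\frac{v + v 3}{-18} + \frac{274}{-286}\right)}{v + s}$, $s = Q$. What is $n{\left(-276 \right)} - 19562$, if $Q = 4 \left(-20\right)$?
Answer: $- \frac{2987494385}{152724} \approx -19561.0$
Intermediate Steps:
$Q = -80$
$s = -80$
$n{\left(v \right)} = \frac{- \frac{137}{143} + \frac{7 v}{9}}{-80 + v}$ ($n{\left(v \right)} = \frac{v + \left(\frac{v + v 3}{-18} + \frac{274}{-286}\right)}{v - 80} = \frac{v + \left(\left(v + 3 v\right) \left(- \frac{1}{18}\right) + 274 \left(- \frac{1}{286}\right)\right)}{-80 + v} = \frac{v + \left(4 v \left(- \frac{1}{18}\right) - \frac{137}{143}\right)}{-80 + v} = \frac{v - \left(\frac{137}{143} + \frac{2 v}{9}\right)}{-80 + v} = \frac{- \frac{137}{143} + \frac{7 v}{9}}{-80 + v}$)
$n{\left(-276 \right)} - 19562 = \frac{-1233 + 1001 \left(-276\right)}{1287 \left(-80 - 276\right)} - 19562 = \frac{-1233 - 276276}{1287 \left(-356\right)} - 19562 = \frac{1}{1287} \left(- \frac{1}{356}\right) \left(-277509\right) - 19562 = \frac{92503}{152724} - 19562 = - \frac{2987494385}{152724}$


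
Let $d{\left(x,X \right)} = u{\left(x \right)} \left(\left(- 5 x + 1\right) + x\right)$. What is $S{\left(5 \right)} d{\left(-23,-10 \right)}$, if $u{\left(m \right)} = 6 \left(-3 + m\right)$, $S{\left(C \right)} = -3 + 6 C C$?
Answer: $-2132676$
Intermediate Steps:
$S{\left(C \right)} = -3 + 6 C^{2}$
$u{\left(m \right)} = -18 + 6 m$
$d{\left(x,X \right)} = \left(1 - 4 x\right) \left(-18 + 6 x\right)$ ($d{\left(x,X \right)} = \left(-18 + 6 x\right) \left(\left(- 5 x + 1\right) + x\right) = \left(-18 + 6 x\right) \left(\left(1 - 5 x\right) + x\right) = \left(-18 + 6 x\right) \left(1 - 4 x\right) = \left(1 - 4 x\right) \left(-18 + 6 x\right)$)
$S{\left(5 \right)} d{\left(-23,-10 \right)} = \left(-3 + 6 \cdot 5^{2}\right) \left(-18 - 24 \left(-23\right)^{2} + 78 \left(-23\right)\right) = \left(-3 + 6 \cdot 25\right) \left(-18 - 12696 - 1794\right) = \left(-3 + 150\right) \left(-18 - 12696 - 1794\right) = 147 \left(-14508\right) = -2132676$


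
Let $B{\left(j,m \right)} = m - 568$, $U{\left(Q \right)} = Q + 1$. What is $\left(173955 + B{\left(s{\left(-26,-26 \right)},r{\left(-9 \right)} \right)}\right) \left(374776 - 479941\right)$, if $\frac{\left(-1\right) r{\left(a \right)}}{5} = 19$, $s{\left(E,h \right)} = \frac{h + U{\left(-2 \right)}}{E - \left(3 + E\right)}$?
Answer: $-18224253180$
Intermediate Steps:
$U{\left(Q \right)} = 1 + Q$
$s{\left(E,h \right)} = \frac{1}{3} - \frac{h}{3}$ ($s{\left(E,h \right)} = \frac{h + \left(1 - 2\right)}{E - \left(3 + E\right)} = \frac{h - 1}{-3} = \left(-1 + h\right) \left(- \frac{1}{3}\right) = \frac{1}{3} - \frac{h}{3}$)
$r{\left(a \right)} = -95$ ($r{\left(a \right)} = \left(-5\right) 19 = -95$)
$B{\left(j,m \right)} = -568 + m$
$\left(173955 + B{\left(s{\left(-26,-26 \right)},r{\left(-9 \right)} \right)}\right) \left(374776 - 479941\right) = \left(173955 - 663\right) \left(374776 - 479941\right) = \left(173955 - 663\right) \left(-105165\right) = 173292 \left(-105165\right) = -18224253180$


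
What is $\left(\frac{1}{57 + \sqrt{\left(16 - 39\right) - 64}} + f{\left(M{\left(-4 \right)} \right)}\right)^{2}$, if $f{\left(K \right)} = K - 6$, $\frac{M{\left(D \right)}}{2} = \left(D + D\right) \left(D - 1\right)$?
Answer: $\frac{- 17323549 i + 624412 \sqrt{87}}{6 \left(- 527 i + 19 \sqrt{87}\right)} \approx 5478.5 - 0.4139 i$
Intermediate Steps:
$M{\left(D \right)} = 4 D \left(-1 + D\right)$ ($M{\left(D \right)} = 2 \left(D + D\right) \left(D - 1\right) = 2 \cdot 2 D \left(-1 + D\right) = 4 D \left(-1 + D\right)$)
$f{\left(K \right)} = -6 + K$ ($f{\left(K \right)} = K - 6 = -6 + K$)
$\left(\frac{1}{57 + \sqrt{\left(16 - 39\right) - 64}} + f{\left(M{\left(-4 \right)} \right)}\right)^{2} = \left(\frac{1}{57 + \sqrt{\left(16 - 39\right) - 64}} - \left(6 + 16 \left(-1 - 4\right)\right)\right)^{2} = \left(\frac{1}{57 + \sqrt{\left(16 - 39\right) - 64}} - \left(6 + 16 \left(-5\right)\right)\right)^{2} = \left(\frac{1}{57 + \sqrt{-23 - 64}} + \left(-6 + 80\right)\right)^{2} = \left(\frac{1}{57 + \sqrt{-87}} + 74\right)^{2} = \left(\frac{1}{57 + i \sqrt{87}} + 74\right)^{2} = \left(74 + \frac{1}{57 + i \sqrt{87}}\right)^{2}$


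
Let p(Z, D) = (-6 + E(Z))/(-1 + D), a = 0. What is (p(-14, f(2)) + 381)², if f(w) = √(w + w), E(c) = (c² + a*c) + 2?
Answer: 328329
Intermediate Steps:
E(c) = 2 + c² (E(c) = (c² + 0*c) + 2 = (c² + 0) + 2 = c² + 2 = 2 + c²)
f(w) = √2*√w (f(w) = √(2*w) = √2*√w)
p(Z, D) = (-4 + Z²)/(-1 + D) (p(Z, D) = (-6 + (2 + Z²))/(-1 + D) = (-4 + Z²)/(-1 + D))
(p(-14, f(2)) + 381)² = ((-4 + (-14)²)/(-1 + √2*√2) + 381)² = ((-4 + 196)/(-1 + 2) + 381)² = (192/1 + 381)² = (1*192 + 381)² = (192 + 381)² = 573² = 328329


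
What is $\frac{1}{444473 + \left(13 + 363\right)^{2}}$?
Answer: $\frac{1}{585849} \approx 1.7069 \cdot 10^{-6}$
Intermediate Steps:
$\frac{1}{444473 + \left(13 + 363\right)^{2}} = \frac{1}{444473 + 376^{2}} = \frac{1}{444473 + 141376} = \frac{1}{585849}$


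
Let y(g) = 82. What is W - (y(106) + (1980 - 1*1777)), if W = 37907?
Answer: 37622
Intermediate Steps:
W - (y(106) + (1980 - 1*1777)) = 37907 - (82 + (1980 - 1*1777)) = 37907 - (82 + (1980 - 1777)) = 37907 - (82 + 203) = 37907 - 1*285 = 37907 - 285 = 37622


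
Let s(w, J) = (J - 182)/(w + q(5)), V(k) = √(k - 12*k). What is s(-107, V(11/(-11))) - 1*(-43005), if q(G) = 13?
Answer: 2021326/47 - √11/94 ≈ 43007.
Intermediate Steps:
V(k) = √11*√(-k) (V(k) = √(-11*k) = √11*√(-k))
s(w, J) = (-182 + J)/(13 + w) (s(w, J) = (J - 182)/(w + 13) = (-182 + J)/(13 + w))
s(-107, V(11/(-11))) - 1*(-43005) = (-182 + √11*√(-11/(-11)))/(13 - 107) - 1*(-43005) = (-182 + √11*√(-11*(-1)/11))/(-94) + 43005 = -(-182 + √11*√(-1*(-1)))/94 + 43005 = -(-182 + √11*√1)/94 + 43005 = -(-182 + √11*1)/94 + 43005 = -(-182 + √11)/94 + 43005 = (91/47 - √11/94) + 43005 = 2021326/47 - √11/94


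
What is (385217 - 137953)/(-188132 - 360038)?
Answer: -123632/274085 ≈ -0.45107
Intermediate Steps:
(385217 - 137953)/(-188132 - 360038) = 247264/(-548170) = 247264*(-1/548170) = -123632/274085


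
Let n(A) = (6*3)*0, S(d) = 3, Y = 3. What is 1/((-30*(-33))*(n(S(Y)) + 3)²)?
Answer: 1/8910 ≈ 0.00011223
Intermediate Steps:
n(A) = 0 (n(A) = 18*0 = 0)
1/((-30*(-33))*(n(S(Y)) + 3)²) = 1/((-30*(-33))*(0 + 3)²) = 1/(990*3²) = 1/(990*9) = 1/8910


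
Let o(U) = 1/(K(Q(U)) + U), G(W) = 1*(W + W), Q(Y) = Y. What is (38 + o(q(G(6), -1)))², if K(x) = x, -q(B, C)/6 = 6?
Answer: 7480225/5184 ≈ 1442.9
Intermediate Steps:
G(W) = 2*W (G(W) = 1*(2*W) = 2*W)
q(B, C) = -36 (q(B, C) = -6*6 = -36)
o(U) = 1/(2*U) (o(U) = 1/(U + U) = 1/(2*U))
(38 + o(q(G(6), -1)))² = (38 + (½)/(-36))² = (38 + (½)*(-1/36))² = (38 - 1/72)² = (2735/72)² = 7480225/5184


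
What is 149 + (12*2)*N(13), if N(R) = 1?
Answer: 173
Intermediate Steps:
149 + (12*2)*N(13) = 149 + (12*2)*1 = 149 + 24*1 = 149 + 24 = 173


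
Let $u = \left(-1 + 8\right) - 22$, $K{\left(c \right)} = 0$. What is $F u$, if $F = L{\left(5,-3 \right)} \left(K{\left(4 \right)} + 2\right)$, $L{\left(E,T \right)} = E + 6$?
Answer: $-330$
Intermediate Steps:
$L{\left(E,T \right)} = 6 + E$
$F = 22$ ($F = \left(6 + 5\right) \left(0 + 2\right) = 11 \cdot 2 = 22$)
$u = -15$ ($u = 7 - 22 = -15$)
$F u = 22 \left(-15\right) = -330$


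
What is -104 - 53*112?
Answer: -6040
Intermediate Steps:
-104 - 53*112 = -104 - 5936 = -6040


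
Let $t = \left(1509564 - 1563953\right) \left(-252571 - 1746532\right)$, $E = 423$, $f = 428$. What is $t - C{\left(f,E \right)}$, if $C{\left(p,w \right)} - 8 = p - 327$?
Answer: $108729212958$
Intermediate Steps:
$C{\left(p,w \right)} = -319 + p$ ($C{\left(p,w \right)} = 8 + \left(p - 327\right) = 8 + \left(-327 + p\right) = -319 + p$)
$t = 108729213067$ ($t = \left(-54389\right) \left(-1999103\right) = 108729213067$)
$t - C{\left(f,E \right)} = 108729213067 - \left(-319 + 428\right) = 108729213067 - 109 = 108729212958$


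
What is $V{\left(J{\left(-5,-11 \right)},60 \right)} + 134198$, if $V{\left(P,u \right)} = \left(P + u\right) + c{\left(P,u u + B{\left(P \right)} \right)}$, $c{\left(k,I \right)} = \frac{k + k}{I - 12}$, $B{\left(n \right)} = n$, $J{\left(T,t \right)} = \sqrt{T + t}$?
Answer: $\frac{54012664691}{402305} + \frac{1610117 i}{402305} \approx 1.3426 \cdot 10^{5} + 4.0022 i$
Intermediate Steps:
$c{\left(k,I \right)} = \frac{2 k}{-12 + I}$
$V{\left(P,u \right)} = P + u + \frac{2 P}{-12 + P + u^{2}}$ ($V{\left(P,u \right)} = \left(P + u\right) + \frac{2 P}{-12 + \left(u u + P\right)} = \left(P + u\right) + \frac{2 P}{-12 + \left(u^{2} + P\right)} = \left(P + u\right) + \frac{2 P}{-12 + \left(P + u^{2}\right)} = \left(P + u\right) + \frac{2 P}{-12 + P + u^{2}} = P + u + \frac{2 P}{-12 + P + u^{2}}$)
$V{\left(J{\left(-5,-11 \right)},60 \right)} + 134198 = \frac{2 \sqrt{-5 - 11} + \left(\sqrt{-5 - 11} + 60\right) \left(-12 + \sqrt{-5 - 11} + 60^{2}\right)}{-12 + \sqrt{-5 - 11} + 60^{2}} + 134198 = \frac{2 \sqrt{-16} + \left(\sqrt{-16} + 60\right) \left(-12 + \sqrt{-16} + 3600\right)}{-12 + \sqrt{-16} + 3600} + 134198 = \frac{2 \cdot 4 i + \left(4 i + 60\right) \left(-12 + 4 i + 3600\right)}{-12 + 4 i + 3600} + 134198 = \frac{8 i + \left(60 + 4 i\right) \left(3588 + 4 i\right)}{3588 + 4 i} + 134198 = \frac{3588 - 4 i}{12873760} \left(8 i + \left(60 + 4 i\right) \left(3588 + 4 i\right)\right) + 134198 = \frac{\left(3588 - 4 i\right) \left(8 i + \left(60 + 4 i\right) \left(3588 + 4 i\right)\right)}{12873760} + 134198 = 134198 + \frac{\left(3588 - 4 i\right) \left(8 i + \left(60 + 4 i\right) \left(3588 + 4 i\right)\right)}{12873760}$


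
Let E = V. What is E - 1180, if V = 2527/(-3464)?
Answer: -4090047/3464 ≈ -1180.7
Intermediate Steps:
V = -2527/3464 (V = 2527*(-1/3464) = -2527/3464 ≈ -0.72950)
E = -2527/3464 ≈ -0.72950
E - 1180 = -2527/3464 - 1180 = -4090047/3464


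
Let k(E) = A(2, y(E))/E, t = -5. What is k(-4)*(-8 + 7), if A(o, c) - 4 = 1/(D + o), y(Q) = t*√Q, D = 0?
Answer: 9/8 ≈ 1.1250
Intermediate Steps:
y(Q) = -5*√Q
A(o, c) = 4 + 1/o (A(o, c) = 4 + 1/(0 + o) = 4 + 1/o)
k(E) = 9/(2*E) (k(E) = (4 + 1/2)/E = (4 + ½)/E = 9/(2*E))
k(-4)*(-8 + 7) = ((9/2)/(-4))*(-8 + 7) = ((9/2)*(-¼))*(-1) = -9/8*(-1) = 9/8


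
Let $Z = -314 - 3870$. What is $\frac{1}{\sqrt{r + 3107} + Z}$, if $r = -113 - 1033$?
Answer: $- \frac{4184}{17503895} - \frac{\sqrt{1961}}{17503895} \approx -0.00024156$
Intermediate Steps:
$r = -1146$ ($r = -113 - 1033 = -1146$)
$Z = -4184$
$\frac{1}{\sqrt{r + 3107} + Z} = \frac{1}{\sqrt{-1146 + 3107} - 4184} = \frac{1}{\sqrt{1961} - 4184} = \frac{1}{-4184 + \sqrt{1961}}$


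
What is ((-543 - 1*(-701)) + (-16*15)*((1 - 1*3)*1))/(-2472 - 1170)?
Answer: -319/1821 ≈ -0.17518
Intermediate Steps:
((-543 - 1*(-701)) + (-16*15)*((1 - 1*3)*1))/(-2472 - 1170) = ((-543 + 701) - 240*(1 - 3))/(-3642) = (158 - (-480))*(-1/3642) = (158 - 240*(-2))*(-1/3642) = (158 + 480)*(-1/3642) = 638*(-1/3642) = -319/1821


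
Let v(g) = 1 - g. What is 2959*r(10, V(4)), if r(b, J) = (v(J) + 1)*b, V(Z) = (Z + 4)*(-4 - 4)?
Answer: 1952940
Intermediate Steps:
V(Z) = -32 - 8*Z (V(Z) = (4 + Z)*(-8) = -32 - 8*Z)
r(b, J) = b*(2 - J) (r(b, J) = ((1 - J) + 1)*b = (2 - J)*b = b*(2 - J))
2959*r(10, V(4)) = 2959*(10*(2 - (-32 - 8*4))) = 2959*(10*(2 - (-32 - 32))) = 2959*(10*(2 - 1*(-64))) = 2959*(10*(2 + 64)) = 2959*(10*66) = 2959*660 = 1952940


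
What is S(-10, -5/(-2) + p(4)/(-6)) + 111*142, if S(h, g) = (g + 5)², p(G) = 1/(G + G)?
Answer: 36444529/2304 ≈ 15818.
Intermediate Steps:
p(G) = 1/(2*G)
S(h, g) = (5 + g)²
S(-10, -5/(-2) + p(4)/(-6)) + 111*142 = (5 + (-5/(-2) + ((½)/4)/(-6)))² + 111*142 = (5 + (-5*(-½) + ((½)*(¼))*(-⅙)))² + 15762 = (5 + (5/2 + (⅛)*(-⅙)))² + 15762 = (5 + (5/2 - 1/48))² + 15762 = (5 + 119/48)² + 15762 = (359/48)² + 15762 = 128881/2304 + 15762 = 36444529/2304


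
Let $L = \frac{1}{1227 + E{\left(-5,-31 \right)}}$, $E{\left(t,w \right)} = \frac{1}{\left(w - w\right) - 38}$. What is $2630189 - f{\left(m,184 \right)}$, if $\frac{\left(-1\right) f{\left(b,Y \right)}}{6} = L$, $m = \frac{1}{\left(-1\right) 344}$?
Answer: $\frac{122632562353}{46625} \approx 2.6302 \cdot 10^{6}$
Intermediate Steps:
$E{\left(t,w \right)} = - \frac{1}{38}$ ($E{\left(t,w \right)} = \frac{1}{0 - 38} = \frac{1}{-38} = - \frac{1}{38}$)
$m = - \frac{1}{344}$ ($m = \frac{1}{-344} = - \frac{1}{344} \approx -0.002907$)
$L = \frac{38}{46625}$ ($L = \frac{1}{1227 - \frac{1}{38}} = \frac{1}{\frac{46625}{38}} = \frac{38}{46625} \approx 0.00081501$)
$f{\left(b,Y \right)} = - \frac{228}{46625}$ ($f{\left(b,Y \right)} = \left(-6\right) \frac{38}{46625} = - \frac{228}{46625}$)
$2630189 - f{\left(m,184 \right)} = 2630189 - - \frac{228}{46625} = 2630189 + \frac{228}{46625} = \frac{122632562353}{46625}$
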